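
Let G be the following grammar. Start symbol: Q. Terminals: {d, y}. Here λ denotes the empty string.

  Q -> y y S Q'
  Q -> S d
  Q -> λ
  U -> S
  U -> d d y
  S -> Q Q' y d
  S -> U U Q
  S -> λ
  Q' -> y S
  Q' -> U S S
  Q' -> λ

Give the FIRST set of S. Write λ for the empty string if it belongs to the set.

{λ, d, y}

FIRST(Q): from Q->y y S Q' we get {y}; from Q->S d we get {d, y}; from Q->λ we get {λ}. So FIRST(Q) = {λ, d, y}.
FIRST(U): from U->S we get {λ, d, y}; from U->d d y we get {d}. So FIRST(U) = {λ, d, y}.
FIRST(S): from S->Q Q' y d we get {d, y}; from S->U U Q we get {λ, d, y}; from S->λ we get {λ}. So FIRST(S) = {λ, d, y}.
FIRST(Q'): from Q'->y S we get {y}; from Q'->U S S we get {λ, d, y}; from Q'->λ we get {λ}. So FIRST(Q') = {λ, d, y}.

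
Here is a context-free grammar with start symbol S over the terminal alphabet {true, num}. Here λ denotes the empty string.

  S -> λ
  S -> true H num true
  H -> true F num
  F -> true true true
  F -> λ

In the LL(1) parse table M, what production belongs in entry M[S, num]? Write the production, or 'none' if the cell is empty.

none

FIRST(S) = {λ, true}
FIRST(H) = {true}
FIRST(F) = {λ, true}
FOLLOW(S) includes $ since S is the start symbol.
FOLLOW(S): S appears on no right-hand side. Thus FOLLOW(S) = {$}.
For S -> λ: FIRST(λ) = {λ}, so it goes in M[S, t] for t ∈ {}; since λ ∈ FIRST, also for every t ∈ FOLLOW(S) = {$}.
For S -> true H num true: FIRST(true H num true) = {true}, so it goes in M[S, t] for t ∈ {true}.
None of these place a production in M[S, num].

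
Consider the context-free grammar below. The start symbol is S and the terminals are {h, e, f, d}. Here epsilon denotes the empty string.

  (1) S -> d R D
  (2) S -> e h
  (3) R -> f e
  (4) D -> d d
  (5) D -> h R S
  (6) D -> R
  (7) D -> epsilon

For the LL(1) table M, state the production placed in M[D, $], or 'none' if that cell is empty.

FIRST(S) = {d, e}
FIRST(R) = {f}
FIRST(D) = {epsilon, d, f, h}  (via R)
FOLLOW(S) includes $ since S is the start symbol.
FOLLOW(S): in D->h R S, the suffix after S is empty, so FOLLOW(S) ⊇ FOLLOW(D) = {$}. Thus FOLLOW(S) = {$}.
FOLLOW(D): in S->d R D, the suffix after D is empty, so FOLLOW(D) ⊇ FOLLOW(S) = {$}. Thus FOLLOW(D) = {$}.
For D -> d d: FIRST(d d) = {d}, so it goes in M[D, t] for t ∈ {d}.
For D -> h R S: FIRST(h R S) = {h}, so it goes in M[D, t] for t ∈ {h}.
For D -> R: FIRST(R) = {f}, so it goes in M[D, t] for t ∈ {f}.
For D -> epsilon: FIRST(epsilon) = {epsilon}, so it goes in M[D, t] for t ∈ {}; since epsilon ∈ FIRST, also for every t ∈ FOLLOW(D) = {$}.

D -> epsilon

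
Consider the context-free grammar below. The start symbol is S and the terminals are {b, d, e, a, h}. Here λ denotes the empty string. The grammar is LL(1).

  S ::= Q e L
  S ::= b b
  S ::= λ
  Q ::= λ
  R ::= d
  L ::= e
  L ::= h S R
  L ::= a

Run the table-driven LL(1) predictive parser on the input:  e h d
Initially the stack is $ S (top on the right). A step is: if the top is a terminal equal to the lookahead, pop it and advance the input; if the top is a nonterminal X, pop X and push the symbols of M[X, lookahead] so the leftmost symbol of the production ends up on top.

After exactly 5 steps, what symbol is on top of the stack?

     Stack    Input    Action
  1  $ S      e h d $  expand S ::= Q e L
  2  $ L e Q  e h d $  expand Q ::= λ
  3  $ L e    e h d $  match e
  4  $ L      h d $    expand L ::= h S R
  5  $ R S h  h d $    match h
Stack after step 5: $ R S (top = S).

S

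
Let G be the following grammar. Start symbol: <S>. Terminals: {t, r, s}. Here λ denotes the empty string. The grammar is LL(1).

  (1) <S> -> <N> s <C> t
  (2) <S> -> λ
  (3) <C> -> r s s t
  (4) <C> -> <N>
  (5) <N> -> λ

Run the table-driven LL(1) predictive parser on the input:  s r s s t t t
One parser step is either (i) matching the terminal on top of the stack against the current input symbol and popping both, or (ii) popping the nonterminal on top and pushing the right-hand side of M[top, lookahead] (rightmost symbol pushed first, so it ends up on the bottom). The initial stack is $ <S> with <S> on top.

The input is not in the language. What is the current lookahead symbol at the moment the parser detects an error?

t

      Stack          Input            Action
   1  $ <S>          s r s s t t t $  expand <S> -> <N> s <C> t
   2  $ t <C> s <N>  s r s s t t t $  expand <N> -> λ
   3  $ t <C> s      s r s s t t t $  match s
   4  $ t <C>        r s s t t t $    expand <C> -> r s s t
   5  $ t t s s r    r s s t t t $    match r
   6  $ t t s s      s s t t t $      match s
   7  $ t t s        s t t t $        match s
   8  $ t t          t t t $          match t
   9  $ t            t t $            match t
  10  $              t $              error: stack empty but input remains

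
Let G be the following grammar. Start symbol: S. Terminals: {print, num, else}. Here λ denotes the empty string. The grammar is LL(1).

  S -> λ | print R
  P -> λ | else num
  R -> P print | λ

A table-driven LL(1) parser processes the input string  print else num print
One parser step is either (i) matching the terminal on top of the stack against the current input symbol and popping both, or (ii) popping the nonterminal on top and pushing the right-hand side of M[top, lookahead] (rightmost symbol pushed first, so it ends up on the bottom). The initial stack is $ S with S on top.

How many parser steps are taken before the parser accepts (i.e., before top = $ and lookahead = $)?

step 1: stack=$ S  input=print else num print $  — expand S -> print R
step 2: stack=$ R print  input=print else num print $  — match print
step 3: stack=$ R  input=else num print $  — expand R -> P print
step 4: stack=$ print P  input=else num print $  — expand P -> else num
step 5: stack=$ print num else  input=else num print $  — match else
step 6: stack=$ print num  input=num print $  — match num
step 7: stack=$ print  input=print $  — match print
Accept reached after 7 steps.

7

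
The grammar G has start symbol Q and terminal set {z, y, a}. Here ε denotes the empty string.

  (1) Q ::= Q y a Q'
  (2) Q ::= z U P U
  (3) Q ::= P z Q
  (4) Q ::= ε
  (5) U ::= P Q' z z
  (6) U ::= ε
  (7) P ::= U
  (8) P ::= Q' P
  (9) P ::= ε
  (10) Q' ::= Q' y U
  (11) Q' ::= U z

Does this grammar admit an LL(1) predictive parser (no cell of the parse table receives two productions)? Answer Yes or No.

No

FIRST(Q) = {ε, y, z}
FIRST(U) = {ε, z}
FIRST(P) = {ε, z}
FIRST(Q') = {z}
FOLLOW(Q) = {$, y}
FOLLOW(U) = {$, y, z}
FOLLOW(P) = {$, y, z}
FOLLOW(Q') = {$, y, z}
Cell M[P, $] receives both P ::= U and P ::= ε — the grammar is not LL(1).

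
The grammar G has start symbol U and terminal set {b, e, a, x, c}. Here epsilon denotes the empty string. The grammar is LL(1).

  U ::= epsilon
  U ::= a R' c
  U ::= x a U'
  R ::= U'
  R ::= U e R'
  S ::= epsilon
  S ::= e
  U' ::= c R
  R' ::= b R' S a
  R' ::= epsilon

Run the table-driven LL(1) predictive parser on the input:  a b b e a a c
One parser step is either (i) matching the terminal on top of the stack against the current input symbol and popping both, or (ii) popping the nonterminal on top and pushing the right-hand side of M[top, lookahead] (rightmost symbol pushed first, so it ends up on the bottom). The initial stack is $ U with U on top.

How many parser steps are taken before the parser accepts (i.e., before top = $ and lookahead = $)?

step 1: stack=$ U  input=a b b e a a c $  — expand U ::= a R' c
step 2: stack=$ c R' a  input=a b b e a a c $  — match a
step 3: stack=$ c R'  input=b b e a a c $  — expand R' ::= b R' S a
step 4: stack=$ c a S R' b  input=b b e a a c $  — match b
step 5: stack=$ c a S R'  input=b e a a c $  — expand R' ::= b R' S a
step 6: stack=$ c a S a S R' b  input=b e a a c $  — match b
step 7: stack=$ c a S a S R'  input=e a a c $  — expand R' ::= epsilon
step 8: stack=$ c a S a S  input=e a a c $  — expand S ::= e
step 9: stack=$ c a S a e  input=e a a c $  — match e
step 10: stack=$ c a S a  input=a a c $  — match a
step 11: stack=$ c a S  input=a c $  — expand S ::= epsilon
step 12: stack=$ c a  input=a c $  — match a
step 13: stack=$ c  input=c $  — match c
Accept reached after 13 steps.

13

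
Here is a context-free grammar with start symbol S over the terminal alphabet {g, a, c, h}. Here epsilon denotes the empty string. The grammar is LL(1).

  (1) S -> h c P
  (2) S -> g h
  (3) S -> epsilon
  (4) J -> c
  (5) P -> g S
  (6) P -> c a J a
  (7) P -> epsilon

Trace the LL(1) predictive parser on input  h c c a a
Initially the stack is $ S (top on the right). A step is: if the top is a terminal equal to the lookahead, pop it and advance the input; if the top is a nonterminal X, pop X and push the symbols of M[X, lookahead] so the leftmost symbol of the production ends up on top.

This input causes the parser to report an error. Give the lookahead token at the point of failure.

     Stack      Input        Action
  1  $ S        h c c a a $  expand S -> h c P
  2  $ P c h    h c c a a $  match h
  3  $ P c      c c a a $    match c
  4  $ P        c a a $      expand P -> c a J a
  5  $ a J a c  c a a $      match c
  6  $ a J a    a a $        match a
  7  $ a J      a $          error: M[J, a] is empty

a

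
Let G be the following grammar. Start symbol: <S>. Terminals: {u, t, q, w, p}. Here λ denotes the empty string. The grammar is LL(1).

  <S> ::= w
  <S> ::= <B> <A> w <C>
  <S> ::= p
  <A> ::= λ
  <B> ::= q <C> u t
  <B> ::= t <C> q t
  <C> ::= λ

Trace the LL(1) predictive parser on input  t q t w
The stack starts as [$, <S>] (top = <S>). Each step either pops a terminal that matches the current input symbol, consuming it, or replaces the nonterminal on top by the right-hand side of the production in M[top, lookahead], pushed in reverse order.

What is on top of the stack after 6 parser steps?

<A>

     Stack                  Input      Action
  1  $ <S>                  t q t w $  expand <S> ::= <B> <A> w <C>
  2  $ <C> w <A> <B>        t q t w $  expand <B> ::= t <C> q t
  3  $ <C> w <A> t q <C> t  t q t w $  match t
  4  $ <C> w <A> t q <C>    q t w $    expand <C> ::= λ
  5  $ <C> w <A> t q        q t w $    match q
  6  $ <C> w <A> t          t w $      match t
Stack after step 6: $ <C> w <A> (top = <A>).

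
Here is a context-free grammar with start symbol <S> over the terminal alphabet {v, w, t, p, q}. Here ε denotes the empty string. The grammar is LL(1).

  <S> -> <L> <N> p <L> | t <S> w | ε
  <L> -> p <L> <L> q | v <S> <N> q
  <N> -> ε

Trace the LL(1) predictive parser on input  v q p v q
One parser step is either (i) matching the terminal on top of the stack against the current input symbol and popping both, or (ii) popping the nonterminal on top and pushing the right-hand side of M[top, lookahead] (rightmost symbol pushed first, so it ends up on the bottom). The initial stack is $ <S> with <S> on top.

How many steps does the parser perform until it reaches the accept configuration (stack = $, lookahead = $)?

step 1: stack=$ <S>  input=v q p v q $  — expand <S> -> <L> <N> p <L>
step 2: stack=$ <L> p <N> <L>  input=v q p v q $  — expand <L> -> v <S> <N> q
step 3: stack=$ <L> p <N> q <N> <S> v  input=v q p v q $  — match v
step 4: stack=$ <L> p <N> q <N> <S>  input=q p v q $  — expand <S> -> ε
step 5: stack=$ <L> p <N> q <N>  input=q p v q $  — expand <N> -> ε
step 6: stack=$ <L> p <N> q  input=q p v q $  — match q
step 7: stack=$ <L> p <N>  input=p v q $  — expand <N> -> ε
step 8: stack=$ <L> p  input=p v q $  — match p
step 9: stack=$ <L>  input=v q $  — expand <L> -> v <S> <N> q
step 10: stack=$ q <N> <S> v  input=v q $  — match v
step 11: stack=$ q <N> <S>  input=q $  — expand <S> -> ε
step 12: stack=$ q <N>  input=q $  — expand <N> -> ε
step 13: stack=$ q  input=q $  — match q
Accept reached after 13 steps.

13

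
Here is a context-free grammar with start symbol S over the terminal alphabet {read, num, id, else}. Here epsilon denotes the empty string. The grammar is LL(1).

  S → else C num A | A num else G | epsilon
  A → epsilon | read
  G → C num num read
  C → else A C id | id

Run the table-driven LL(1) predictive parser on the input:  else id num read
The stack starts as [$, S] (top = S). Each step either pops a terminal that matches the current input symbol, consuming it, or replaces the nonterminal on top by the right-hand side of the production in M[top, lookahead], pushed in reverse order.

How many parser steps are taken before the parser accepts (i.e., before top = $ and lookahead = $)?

step 1: stack=$ S  input=else id num read $  — expand S → else C num A
step 2: stack=$ A num C else  input=else id num read $  — match else
step 3: stack=$ A num C  input=id num read $  — expand C → id
step 4: stack=$ A num id  input=id num read $  — match id
step 5: stack=$ A num  input=num read $  — match num
step 6: stack=$ A  input=read $  — expand A → read
step 7: stack=$ read  input=read $  — match read
Accept reached after 7 steps.

7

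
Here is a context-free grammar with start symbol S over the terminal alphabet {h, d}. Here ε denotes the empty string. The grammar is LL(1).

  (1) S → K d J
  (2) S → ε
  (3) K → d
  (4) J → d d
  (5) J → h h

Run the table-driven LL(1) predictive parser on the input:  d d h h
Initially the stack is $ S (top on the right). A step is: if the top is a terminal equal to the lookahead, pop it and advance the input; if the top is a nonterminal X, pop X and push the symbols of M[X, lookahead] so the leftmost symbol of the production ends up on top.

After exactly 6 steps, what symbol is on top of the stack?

h

step 1: stack=$ S  input=d d h h $  — expand S → K d J
step 2: stack=$ J d K  input=d d h h $  — expand K → d
step 3: stack=$ J d d  input=d d h h $  — match d
step 4: stack=$ J d  input=d h h $  — match d
step 5: stack=$ J  input=h h $  — expand J → h h
step 6: stack=$ h h  input=h h $  — match h
Stack after step 6: $ h (top = h).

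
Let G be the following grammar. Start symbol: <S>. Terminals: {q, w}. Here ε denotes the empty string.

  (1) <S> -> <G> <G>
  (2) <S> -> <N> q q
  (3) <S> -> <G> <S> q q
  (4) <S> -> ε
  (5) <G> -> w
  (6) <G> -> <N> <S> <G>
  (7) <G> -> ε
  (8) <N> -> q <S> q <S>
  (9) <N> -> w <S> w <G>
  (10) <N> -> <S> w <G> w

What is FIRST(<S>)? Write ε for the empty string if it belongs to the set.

{ε, q, w}

FIRST(<S>): from <S>-><G> <G> we get {ε, q, w}; from <S>-><N> q q we get {q, w}; from <S>-><G> <S> q q we get {q, w}; from <S>->ε we get {ε}. So FIRST(<S>) = {ε, q, w}.
FIRST(<N>): from <N>->q <S> q <S> we get {q}; from <N>->w <S> w <G> we get {w}; from <N>-><S> w <G> w we get {q, w}. So FIRST(<N>) = {q, w}.
FIRST(<G>): from <G>->w we get {w}; from <G>-><N> <S> <G> we get {q, w}; from <G>->ε we get {ε}. So FIRST(<G>) = {ε, q, w}.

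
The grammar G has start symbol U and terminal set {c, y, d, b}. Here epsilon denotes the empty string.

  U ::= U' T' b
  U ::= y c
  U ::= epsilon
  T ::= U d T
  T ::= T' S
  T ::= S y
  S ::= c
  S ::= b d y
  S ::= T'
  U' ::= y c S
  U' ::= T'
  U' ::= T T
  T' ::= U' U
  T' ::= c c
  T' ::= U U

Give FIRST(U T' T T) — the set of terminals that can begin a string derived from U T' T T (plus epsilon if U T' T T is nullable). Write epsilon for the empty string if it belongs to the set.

{epsilon, b, c, d, y}

FIRST(U): from U::=U' T' b we get {b, c, d, y}; from U::=y c we get {y}; from U::=epsilon we get {epsilon}. So FIRST(U) = {epsilon, b, c, d, y}.
FIRST(T): from T::=U d T we get {b, c, d, y}; from T::=T' S we get {epsilon, b, c, d, y}; from T::=S y we get {b, c, d, y}. So FIRST(T) = {epsilon, b, c, d, y}.
FIRST(S): from S::=c we get {c}; from S::=b d y we get {b}; from S::=T' we get {epsilon, b, c, d, y}. So FIRST(S) = {epsilon, b, c, d, y}.
FIRST(U'): from U'::=y c S we get {y}; from U'::=T' we get {epsilon, b, c, d, y}; from U'::=T T we get {epsilon, b, c, d, y}. So FIRST(U') = {epsilon, b, c, d, y}.
FIRST(T'): from T'::=U' U we get {epsilon, b, c, d, y}; from T'::=c c we get {c}; from T'::=U U we get {epsilon, b, c, d, y}. So FIRST(T') = {epsilon, b, c, d, y}.
FIRST(U T' T T): take FIRST of each symbol in turn, carrying on past any symbol whose FIRST contains epsilon; result {epsilon, b, c, d, y}.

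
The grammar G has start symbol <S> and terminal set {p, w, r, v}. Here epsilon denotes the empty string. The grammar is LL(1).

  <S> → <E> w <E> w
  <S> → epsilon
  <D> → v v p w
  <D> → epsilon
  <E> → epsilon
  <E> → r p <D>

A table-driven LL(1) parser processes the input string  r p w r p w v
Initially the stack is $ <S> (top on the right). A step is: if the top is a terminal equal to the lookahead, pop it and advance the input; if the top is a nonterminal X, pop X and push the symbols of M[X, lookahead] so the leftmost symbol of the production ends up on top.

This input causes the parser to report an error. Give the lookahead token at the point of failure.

v

      Stack              Input            Action
   1  $ <S>              r p w r p w v $  expand <S> → <E> w <E> w
   2  $ w <E> w <E>      r p w r p w v $  expand <E> → r p <D>
   3  $ w <E> w <D> p r  r p w r p w v $  match r
   4  $ w <E> w <D> p    p w r p w v $    match p
   5  $ w <E> w <D>      w r p w v $      expand <D> → epsilon
   6  $ w <E> w          w r p w v $      match w
   7  $ w <E>            r p w v $        expand <E> → r p <D>
   8  $ w <D> p r        r p w v $        match r
   9  $ w <D> p          p w v $          match p
  10  $ w <D>            w v $            expand <D> → epsilon
  11  $ w                w v $            match w
  12  $                  v $              error: stack empty but input remains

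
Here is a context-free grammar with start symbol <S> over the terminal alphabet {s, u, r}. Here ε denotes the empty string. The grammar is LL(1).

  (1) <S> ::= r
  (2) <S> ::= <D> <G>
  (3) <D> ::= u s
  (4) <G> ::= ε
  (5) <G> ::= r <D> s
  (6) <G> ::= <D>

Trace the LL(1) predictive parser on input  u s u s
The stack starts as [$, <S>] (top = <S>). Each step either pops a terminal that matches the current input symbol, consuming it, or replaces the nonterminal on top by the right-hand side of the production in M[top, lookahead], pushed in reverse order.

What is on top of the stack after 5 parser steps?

     Stack      Input      Action
  1  $ <S>      u s u s $  expand <S> ::= <D> <G>
  2  $ <G> <D>  u s u s $  expand <D> ::= u s
  3  $ <G> s u  u s u s $  match u
  4  $ <G> s    s u s $    match s
  5  $ <G>      u s $      expand <G> ::= <D>
Stack after step 5: $ <D> (top = <D>).

<D>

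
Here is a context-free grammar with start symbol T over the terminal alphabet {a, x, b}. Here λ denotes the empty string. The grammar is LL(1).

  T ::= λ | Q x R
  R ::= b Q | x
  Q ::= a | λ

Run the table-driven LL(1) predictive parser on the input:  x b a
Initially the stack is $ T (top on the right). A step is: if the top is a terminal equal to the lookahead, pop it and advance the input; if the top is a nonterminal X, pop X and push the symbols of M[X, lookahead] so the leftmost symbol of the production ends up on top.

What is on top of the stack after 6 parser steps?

a

step 1: stack=$ T  input=x b a $  — expand T ::= Q x R
step 2: stack=$ R x Q  input=x b a $  — expand Q ::= λ
step 3: stack=$ R x  input=x b a $  — match x
step 4: stack=$ R  input=b a $  — expand R ::= b Q
step 5: stack=$ Q b  input=b a $  — match b
step 6: stack=$ Q  input=a $  — expand Q ::= a
Stack after step 6: $ a (top = a).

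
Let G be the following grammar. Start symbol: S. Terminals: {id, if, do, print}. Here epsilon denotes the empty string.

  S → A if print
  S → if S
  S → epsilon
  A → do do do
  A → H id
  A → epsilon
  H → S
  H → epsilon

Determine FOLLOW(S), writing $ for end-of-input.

FIRST(S): from S→A if print we get {do, id, if}; from S→if S we get {if}; from S→epsilon we get {epsilon}. So FIRST(S) = {epsilon, do, id, if}.
FIRST(H): from H→S we get {epsilon, do, id, if}; from H→epsilon we get {epsilon}. So FIRST(H) = {epsilon, do, id, if}.
FIRST(A): from A→do do do we get {do}; from A→H id we get {do, id, if}; from A→epsilon we get {epsilon}. So FIRST(A) = {epsilon, do, id, if}.
FOLLOW(S) includes $ since S is the start symbol.
FOLLOW(A): in S→A if print, A is followed by if print with FIRST {if}. Thus FOLLOW(A) = {if}.
FOLLOW(H): in A→H id, H is followed by id with FIRST {id}. Thus FOLLOW(H) = {id}.
FOLLOW(S): in S→if S, the suffix after S is empty (adds nothing new); in H→S, the suffix after S is empty, so FOLLOW(S) ⊇ FOLLOW(H) = {id}. Thus FOLLOW(S) = {$, id}.

{$, id}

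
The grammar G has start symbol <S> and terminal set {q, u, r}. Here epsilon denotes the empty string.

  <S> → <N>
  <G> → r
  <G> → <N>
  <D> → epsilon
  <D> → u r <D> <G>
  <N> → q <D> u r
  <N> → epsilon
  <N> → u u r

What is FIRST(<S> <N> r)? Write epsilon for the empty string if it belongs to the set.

{q, r, u}

FIRST(<D>): from <D>→epsilon we get {epsilon}; from <D>→u r <D> <G> we get {u}. So FIRST(<D>) = {epsilon, u}.
FIRST(<N>): from <N>→q <D> u r we get {q}; from <N>→epsilon we get {epsilon}; from <N>→u u r we get {u}. So FIRST(<N>) = {epsilon, q, u}.
FIRST(<S>): from <S>→<N> we get {epsilon, q, u}. So FIRST(<S>) = {epsilon, q, u}.
FIRST(<G>): from <G>→r we get {r}; from <G>→<N> we get {epsilon, q, u}. So FIRST(<G>) = {epsilon, q, r, u}.
FIRST(<S> <N> r): take FIRST of each symbol in turn, carrying on past any symbol whose FIRST contains epsilon; result {q, r, u}.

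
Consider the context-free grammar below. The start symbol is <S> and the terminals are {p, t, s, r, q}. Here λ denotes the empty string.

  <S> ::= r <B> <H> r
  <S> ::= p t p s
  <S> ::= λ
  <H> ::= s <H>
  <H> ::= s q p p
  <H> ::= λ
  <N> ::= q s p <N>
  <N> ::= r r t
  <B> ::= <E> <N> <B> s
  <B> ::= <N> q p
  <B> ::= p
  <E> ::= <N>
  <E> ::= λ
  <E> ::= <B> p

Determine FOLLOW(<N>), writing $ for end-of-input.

FIRST(<S>): from <S>::=r <B> <H> r we get {r}; from <S>::=p t p s we get {p}; from <S>::=λ we get {λ}. So FIRST(<S>) = {λ, p, r}.
FIRST(<H>): from <H>::=s <H> we get {s}; from <H>::=s q p p we get {s}; from <H>::=λ we get {λ}. So FIRST(<H>) = {λ, s}.
FIRST(<N>): from <N>::=q s p <N> we get {q}; from <N>::=r r t we get {r}. So FIRST(<N>) = {q, r}.
FIRST(<B>): from <B>::=<E> <N> <B> s we get {p, q, r}; from <B>::=<N> q p we get {q, r}; from <B>::=p we get {p}. So FIRST(<B>) = {p, q, r}.
FIRST(<E>): from <E>::=<N> we get {q, r}; from <E>::=λ we get {λ}; from <E>::=<B> p we get {p, q, r}. So FIRST(<E>) = {λ, p, q, r}.
FOLLOW(<S>) includes $ since <S> is the start symbol.
FOLLOW(<S>): <S> appears on no right-hand side. Thus FOLLOW(<S>) = {$}.
FOLLOW(<H>): in <S>::=r <B> <H> r, <H> is followed by r with FIRST {r}; in <H>::=s <H>, the suffix after <H> is empty (adds nothing new). Thus FOLLOW(<H>) = {r}.
FOLLOW(<B>): in <S>::=r <B> <H> r, <B> is followed by <H> r with FIRST {r, s}; in <B>::=<E> <N> <B> s, <B> is followed by s with FIRST {s}; in <E>::=<B> p, <B> is followed by p with FIRST {p}. Thus FOLLOW(<B>) = {p, r, s}.
FOLLOW(<E>): in <B>::=<E> <N> <B> s, <E> is followed by <N> <B> s with FIRST {q, r}. Thus FOLLOW(<E>) = {q, r}.
FOLLOW(<N>): in <N>::=q s p <N>, the suffix after <N> is empty (adds nothing new); in <B>::=<E> <N> <B> s, <N> is followed by <B> s with FIRST {p, q, r}; in <B>::=<N> q p, <N> is followed by q p with FIRST {q}; in <E>::=<N>, the suffix after <N> is empty, so FOLLOW(<N>) ⊇ FOLLOW(<E>) = {q, r}. Thus FOLLOW(<N>) = {p, q, r}.

{p, q, r}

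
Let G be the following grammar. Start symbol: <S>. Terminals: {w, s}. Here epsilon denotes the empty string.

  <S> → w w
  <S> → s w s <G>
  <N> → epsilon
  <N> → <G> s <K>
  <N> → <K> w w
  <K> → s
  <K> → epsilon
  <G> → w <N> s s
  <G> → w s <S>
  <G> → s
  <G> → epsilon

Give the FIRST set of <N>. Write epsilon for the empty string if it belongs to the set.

FIRST(<S>) = {s, w}
FIRST(<K>) = {epsilon, s}
FIRST(<G>) = {epsilon, s, w}
FIRST(<N>) = {epsilon, s, w}  (via <G> s <K>, <K> w w)

{epsilon, s, w}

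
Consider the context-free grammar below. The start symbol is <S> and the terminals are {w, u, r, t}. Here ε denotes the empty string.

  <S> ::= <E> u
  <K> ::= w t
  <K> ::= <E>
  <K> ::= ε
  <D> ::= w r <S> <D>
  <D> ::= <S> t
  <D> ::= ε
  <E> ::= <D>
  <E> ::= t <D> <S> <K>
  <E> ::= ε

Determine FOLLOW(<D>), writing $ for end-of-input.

FIRST(<S>) = {t, u, w}  (via <E> u)
FIRST(<D>) = {ε, t, u, w}  (via <S> t)
FIRST(<E>) = {ε, t, u, w}  (via <D>)
FIRST(<K>) = {ε, t, u, w}  (via <E>)
FOLLOW(<S>) includes $ since <S> is the start symbol.
FOLLOW(<S>): in <D>::=w r <S> <D>, <S> is followed by <D> with FIRST {ε, t, u, w}; in <D>::=w r <S> <D>, the suffix after <S> is nullable, so FOLLOW(<S>) ⊇ FOLLOW(<D>) = {t, u, w}; in <D>::=<S> t, <S> is followed by t with FIRST {t}; in <E>::=t <D> <S> <K>, <S> is followed by <K> with FIRST {ε, t, u, w}; in <E>::=t <D> <S> <K>, the suffix after <S> is nullable, so FOLLOW(<S>) ⊇ FOLLOW(<E>) = {u}. Thus FOLLOW(<S>) = {$, t, u, w}.
FOLLOW(<K>): in <E>::=t <D> <S> <K>, the suffix after <K> is empty, so FOLLOW(<K>) ⊇ FOLLOW(<E>) = {u}. Thus FOLLOW(<K>) = {u}.
FOLLOW(<E>): in <S>::=<E> u, <E> is followed by u with FIRST {u}; in <K>::=<E>, the suffix after <E> is empty, so FOLLOW(<E>) ⊇ FOLLOW(<K>) = {u}. Thus FOLLOW(<E>) = {u}.
FOLLOW(<D>): in <D>::=w r <S> <D>, the suffix after <D> is empty (adds nothing new); in <E>::=<D>, the suffix after <D> is empty, so FOLLOW(<D>) ⊇ FOLLOW(<E>) = {u}; in <E>::=t <D> <S> <K>, <D> is followed by <S> <K> with FIRST {t, u, w}. Thus FOLLOW(<D>) = {t, u, w}.

{t, u, w}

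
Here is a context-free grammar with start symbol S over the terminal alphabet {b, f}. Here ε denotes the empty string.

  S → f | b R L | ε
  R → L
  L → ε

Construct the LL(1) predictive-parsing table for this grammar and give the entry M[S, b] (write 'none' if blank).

S → b R L

FIRST(S) = {ε, b, f}
FIRST(L) = {ε}
FIRST(R) = {ε}  (via L)
FOLLOW(S) includes $ since S is the start symbol.
FOLLOW(S): S appears on no right-hand side. Thus FOLLOW(S) = {$}.
For S → f: FIRST(f) = {f}, so it goes in M[S, t] for t ∈ {f}.
For S → b R L: FIRST(b R L) = {b}, so it goes in M[S, t] for t ∈ {b}.
For S → ε: FIRST(ε) = {ε}, so it goes in M[S, t] for t ∈ {}; since ε ∈ FIRST, also for every t ∈ FOLLOW(S) = {$}.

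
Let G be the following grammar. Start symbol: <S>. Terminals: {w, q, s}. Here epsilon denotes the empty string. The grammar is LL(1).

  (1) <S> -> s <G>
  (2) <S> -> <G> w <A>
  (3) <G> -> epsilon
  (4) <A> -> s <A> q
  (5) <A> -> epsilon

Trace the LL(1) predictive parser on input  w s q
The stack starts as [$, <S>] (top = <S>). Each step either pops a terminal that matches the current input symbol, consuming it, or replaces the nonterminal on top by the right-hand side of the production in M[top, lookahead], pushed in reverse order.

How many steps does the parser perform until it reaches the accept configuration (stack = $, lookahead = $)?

     Stack        Input    Action
  1  $ <S>        w s q $  expand <S> -> <G> w <A>
  2  $ <A> w <G>  w s q $  expand <G> -> epsilon
  3  $ <A> w      w s q $  match w
  4  $ <A>        s q $    expand <A> -> s <A> q
  5  $ q <A> s    s q $    match s
  6  $ q <A>      q $      expand <A> -> epsilon
  7  $ q          q $      match q
Accept reached after 7 steps.

7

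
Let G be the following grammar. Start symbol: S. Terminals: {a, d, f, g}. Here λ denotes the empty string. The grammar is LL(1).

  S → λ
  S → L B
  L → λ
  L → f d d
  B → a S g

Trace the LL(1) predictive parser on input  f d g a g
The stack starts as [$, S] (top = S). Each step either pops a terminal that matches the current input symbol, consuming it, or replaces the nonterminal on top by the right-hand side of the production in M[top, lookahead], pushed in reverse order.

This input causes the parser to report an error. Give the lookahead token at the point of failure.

g

step 1: stack=$ S  input=f d g a g $  — expand S → L B
step 2: stack=$ B L  input=f d g a g $  — expand L → f d d
step 3: stack=$ B d d f  input=f d g a g $  — match f
step 4: stack=$ B d d  input=d g a g $  — match d
step 5: stack=$ B d  input=g a g $  — error: top is terminal d but lookahead is g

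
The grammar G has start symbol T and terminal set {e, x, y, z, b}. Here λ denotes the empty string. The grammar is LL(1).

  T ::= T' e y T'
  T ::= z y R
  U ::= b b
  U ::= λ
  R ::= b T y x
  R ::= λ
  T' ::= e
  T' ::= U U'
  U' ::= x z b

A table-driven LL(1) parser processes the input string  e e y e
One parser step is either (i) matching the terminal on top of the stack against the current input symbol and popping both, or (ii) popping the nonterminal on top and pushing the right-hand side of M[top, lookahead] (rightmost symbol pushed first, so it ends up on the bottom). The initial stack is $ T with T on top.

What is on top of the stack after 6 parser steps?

e

step 1: stack=$ T  input=e e y e $  — expand T ::= T' e y T'
step 2: stack=$ T' y e T'  input=e e y e $  — expand T' ::= e
step 3: stack=$ T' y e e  input=e e y e $  — match e
step 4: stack=$ T' y e  input=e y e $  — match e
step 5: stack=$ T' y  input=y e $  — match y
step 6: stack=$ T'  input=e $  — expand T' ::= e
Stack after step 6: $ e (top = e).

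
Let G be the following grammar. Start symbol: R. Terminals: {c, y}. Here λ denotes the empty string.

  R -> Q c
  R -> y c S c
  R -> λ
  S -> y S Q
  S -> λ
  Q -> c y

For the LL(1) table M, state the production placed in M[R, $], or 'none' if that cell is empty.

FIRST(S): from S->y S Q we get {y}; from S->λ we get {λ}. So FIRST(S) = {λ, y}.
FIRST(Q): from Q->c y we get {c}. So FIRST(Q) = {c}.
FIRST(R): from R->Q c we get {c}; from R->y c S c we get {y}; from R->λ we get {λ}. So FIRST(R) = {λ, c, y}.
FOLLOW(R) includes $ since R is the start symbol.
FOLLOW(R): R appears on no right-hand side. Thus FOLLOW(R) = {$}.
For R -> Q c: FIRST(Q c) = {c}, so it goes in M[R, t] for t ∈ {c}.
For R -> y c S c: FIRST(y c S c) = {y}, so it goes in M[R, t] for t ∈ {y}.
For R -> λ: FIRST(λ) = {λ}, so it goes in M[R, t] for t ∈ {}; since λ ∈ FIRST, also for every t ∈ FOLLOW(R) = {$}.

R -> λ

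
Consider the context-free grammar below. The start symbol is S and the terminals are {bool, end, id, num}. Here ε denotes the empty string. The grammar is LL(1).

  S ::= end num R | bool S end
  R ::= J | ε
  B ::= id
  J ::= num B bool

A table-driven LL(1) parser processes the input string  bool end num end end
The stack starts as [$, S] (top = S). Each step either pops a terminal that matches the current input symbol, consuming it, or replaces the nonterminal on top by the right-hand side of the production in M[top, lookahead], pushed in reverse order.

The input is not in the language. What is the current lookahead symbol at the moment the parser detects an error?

     Stack            Input                   Action
  1  $ S              bool end num end end $  expand S ::= bool S end
  2  $ end S bool     bool end num end end $  match bool
  3  $ end S          end num end end $       expand S ::= end num R
  4  $ end R num end  end num end end $       match end
  5  $ end R num      num end end $           match num
  6  $ end R          end end $               expand R ::= ε
  7  $ end            end end $               match end
  8  $                end $                   error: stack empty but input remains

end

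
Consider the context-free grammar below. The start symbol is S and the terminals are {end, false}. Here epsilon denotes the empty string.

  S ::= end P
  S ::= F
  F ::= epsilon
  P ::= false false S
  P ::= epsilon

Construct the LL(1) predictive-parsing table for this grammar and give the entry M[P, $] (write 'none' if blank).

P ::= epsilon

FIRST(F) = {epsilon}
FIRST(P) = {epsilon, false}
FIRST(S) = {epsilon, end}  (via F)
FOLLOW(S) includes $ since S is the start symbol.
FOLLOW(S): in P::=false false S, the suffix after S is empty, so FOLLOW(S) ⊇ FOLLOW(P) = {$}. Thus FOLLOW(S) = {$}.
FOLLOW(P): in S::=end P, the suffix after P is empty, so FOLLOW(P) ⊇ FOLLOW(S) = {$}. Thus FOLLOW(P) = {$}.
For P ::= false false S: FIRST(false false S) = {false}, so it goes in M[P, t] for t ∈ {false}.
For P ::= epsilon: FIRST(epsilon) = {epsilon}, so it goes in M[P, t] for t ∈ {}; since epsilon ∈ FIRST, also for every t ∈ FOLLOW(P) = {$}.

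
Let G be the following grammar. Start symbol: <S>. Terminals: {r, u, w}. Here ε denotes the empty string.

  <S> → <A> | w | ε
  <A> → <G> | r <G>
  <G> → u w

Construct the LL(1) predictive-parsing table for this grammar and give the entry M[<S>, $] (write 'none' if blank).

FIRST(<G>) = {u}
FIRST(<A>) = {r, u}  (via <G>)
FIRST(<S>) = {ε, r, u, w}  (via <A>)
FOLLOW(<S>) includes $ since <S> is the start symbol.
FOLLOW(<S>): <S> appears on no right-hand side. Thus FOLLOW(<S>) = {$}.
For <S> → <A>: FIRST(<A>) = {r, u}, so it goes in M[<S>, t] for t ∈ {r, u}.
For <S> → w: FIRST(w) = {w}, so it goes in M[<S>, t] for t ∈ {w}.
For <S> → ε: FIRST(ε) = {ε}, so it goes in M[<S>, t] for t ∈ {}; since ε ∈ FIRST, also for every t ∈ FOLLOW(<S>) = {$}.

<S> → ε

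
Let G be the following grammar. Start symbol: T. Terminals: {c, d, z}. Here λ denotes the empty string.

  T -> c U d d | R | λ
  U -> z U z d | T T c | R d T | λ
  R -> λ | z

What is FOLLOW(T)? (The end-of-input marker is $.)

FIRST(R) = {λ, z}
FIRST(T) = {λ, c, z}  (via R)
FIRST(U) = {λ, c, d, z}  (via T T c, R d T)
FOLLOW(T) includes $ since T is the start symbol.
FOLLOW(U): in T->c U d d, U is followed by d d with FIRST {d}; in U->z U z d, U is followed by z d with FIRST {z}. Thus FOLLOW(U) = {d, z}.
FOLLOW(T): in U->T T c (occurrence 1), T is followed by T c with FIRST {c, z}; in U->T T c (occurrence 2), T is followed by c with FIRST {c}; in U->R d T, the suffix after T is empty, so FOLLOW(T) ⊇ FOLLOW(U) = {d, z}. Thus FOLLOW(T) = {$, c, d, z}.
FOLLOW(R): in T->R, the suffix after R is empty, so FOLLOW(R) ⊇ FOLLOW(T) = {$, c, d, z}; in U->R d T, R is followed by d T with FIRST {d}. Thus FOLLOW(R) = {$, c, d, z}.

{$, c, d, z}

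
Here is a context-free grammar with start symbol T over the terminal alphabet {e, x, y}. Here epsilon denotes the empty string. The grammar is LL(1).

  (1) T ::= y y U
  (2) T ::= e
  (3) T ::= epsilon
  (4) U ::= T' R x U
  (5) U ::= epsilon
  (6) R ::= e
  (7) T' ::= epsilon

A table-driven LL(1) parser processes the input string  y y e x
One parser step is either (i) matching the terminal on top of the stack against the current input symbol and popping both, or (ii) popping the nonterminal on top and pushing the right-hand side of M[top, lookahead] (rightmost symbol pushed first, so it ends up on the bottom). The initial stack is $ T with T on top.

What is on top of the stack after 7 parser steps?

step 1: stack=$ T  input=y y e x $  — expand T ::= y y U
step 2: stack=$ U y y  input=y y e x $  — match y
step 3: stack=$ U y  input=y e x $  — match y
step 4: stack=$ U  input=e x $  — expand U ::= T' R x U
step 5: stack=$ U x R T'  input=e x $  — expand T' ::= epsilon
step 6: stack=$ U x R  input=e x $  — expand R ::= e
step 7: stack=$ U x e  input=e x $  — match e
Stack after step 7: $ U x (top = x).

x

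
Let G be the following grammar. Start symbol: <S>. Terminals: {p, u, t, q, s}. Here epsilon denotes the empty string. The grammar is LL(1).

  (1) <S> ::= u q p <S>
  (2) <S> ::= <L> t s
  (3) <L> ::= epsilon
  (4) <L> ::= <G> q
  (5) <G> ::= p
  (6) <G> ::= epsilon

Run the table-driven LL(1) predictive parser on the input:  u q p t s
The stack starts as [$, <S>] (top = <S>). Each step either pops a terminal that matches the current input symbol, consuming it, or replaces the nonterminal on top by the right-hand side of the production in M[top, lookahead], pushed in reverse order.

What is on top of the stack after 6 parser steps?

t

step 1: stack=$ <S>  input=u q p t s $  — expand <S> ::= u q p <S>
step 2: stack=$ <S> p q u  input=u q p t s $  — match u
step 3: stack=$ <S> p q  input=q p t s $  — match q
step 4: stack=$ <S> p  input=p t s $  — match p
step 5: stack=$ <S>  input=t s $  — expand <S> ::= <L> t s
step 6: stack=$ s t <L>  input=t s $  — expand <L> ::= epsilon
Stack after step 6: $ s t (top = t).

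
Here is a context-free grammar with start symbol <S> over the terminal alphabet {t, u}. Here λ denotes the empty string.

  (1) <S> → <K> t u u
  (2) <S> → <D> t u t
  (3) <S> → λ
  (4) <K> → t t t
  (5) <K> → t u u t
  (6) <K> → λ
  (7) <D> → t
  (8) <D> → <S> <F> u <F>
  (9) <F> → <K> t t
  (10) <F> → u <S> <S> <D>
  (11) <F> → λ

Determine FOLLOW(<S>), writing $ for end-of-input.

{$, t, u}

FIRST(<K>) = {λ, t}
FIRST(<F>) = {λ, t, u}  (via <K> t t)
FIRST(<S>) = {λ, t, u}  (via <K> t u u, <D> t u t)
FIRST(<D>) = {t, u}  (via <S> <F> u <F>)
FOLLOW(<S>) includes $ since <S> is the start symbol.
FOLLOW(<S>): in <D>→<S> <F> u <F>, <S> is followed by <F> u <F> with FIRST {t, u}; in <F>→u <S> <S> <D> (occurrence 1), <S> is followed by <S> <D> with FIRST {t, u}; in <F>→u <S> <S> <D> (occurrence 2), <S> is followed by <D> with FIRST {t, u}. Thus FOLLOW(<S>) = {$, t, u}.
FOLLOW(<K>): in <S>→<K> t u u, <K> is followed by t u u with FIRST {t}; in <F>→<K> t t, <K> is followed by t t with FIRST {t}. Thus FOLLOW(<K>) = {t}.
FOLLOW(<D>): in <S>→<D> t u t, <D> is followed by t u t with FIRST {t}; in <F>→u <S> <S> <D>, the suffix after <D> is empty, so FOLLOW(<D>) ⊇ FOLLOW(<F>) = {t, u}. Thus FOLLOW(<D>) = {t, u}.
FOLLOW(<F>): in <D>→<S> <F> u <F> (occurrence 1), <F> is followed by u <F> with FIRST {u}; in <D>→<S> <F> u <F> (occurrence 2), the suffix after <F> is empty, so FOLLOW(<F>) ⊇ FOLLOW(<D>) = {t, u}. Thus FOLLOW(<F>) = {t, u}.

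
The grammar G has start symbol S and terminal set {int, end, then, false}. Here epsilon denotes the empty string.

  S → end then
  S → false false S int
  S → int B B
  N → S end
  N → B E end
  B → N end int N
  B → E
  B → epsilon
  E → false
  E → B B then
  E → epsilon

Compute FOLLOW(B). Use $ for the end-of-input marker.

{$, end, false, int, then}

FIRST(S) = {end, false, int}
FIRST(N) = {end, false, int, then}  (via S end, B E end)
FIRST(B) = {epsilon, end, false, int, then}  (via N end int N, E)
FIRST(E) = {epsilon, end, false, int, then}  (via B B then)
FOLLOW(S) includes $ since S is the start symbol.
FOLLOW(S): in S→false false S int, S is followed by int with FIRST {int}; in N→S end, S is followed by end with FIRST {end}. Thus FOLLOW(S) = {$, end, int}.
FOLLOW(B): in S→int B B (occurrence 1), B is followed by B with FIRST {epsilon, end, false, int, then}; in S→int B B (occurrence 1), the suffix after B is nullable, so FOLLOW(B) ⊇ FOLLOW(S) = {$, end, int}; in S→int B B (occurrence 2), the suffix after B is empty, so FOLLOW(B) ⊇ FOLLOW(S) = {$, end, int}; in N→B E end, B is followed by E end with FIRST {end, false, int, then}; in E→B B then (occurrence 1), B is followed by B then with FIRST {end, false, int, then}; in E→B B then (occurrence 2), B is followed by then with FIRST {then}. Thus FOLLOW(B) = {$, end, false, int, then}.
FOLLOW(N): in B→N end int N (occurrence 1), N is followed by end int N with FIRST {end}; in B→N end int N (occurrence 2), the suffix after N is empty, so FOLLOW(N) ⊇ FOLLOW(B) = {$, end, false, int, then}. Thus FOLLOW(N) = {$, end, false, int, then}.
FOLLOW(E): in N→B E end, E is followed by end with FIRST {end}; in B→E, the suffix after E is empty, so FOLLOW(E) ⊇ FOLLOW(B) = {$, end, false, int, then}. Thus FOLLOW(E) = {$, end, false, int, then}.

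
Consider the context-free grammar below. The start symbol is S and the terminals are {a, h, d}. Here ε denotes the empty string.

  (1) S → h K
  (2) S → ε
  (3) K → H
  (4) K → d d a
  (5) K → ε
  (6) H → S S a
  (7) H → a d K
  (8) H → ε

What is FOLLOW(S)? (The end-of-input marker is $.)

FIRST(S): from S→h K we get {h}; from S→ε we get {ε}. So FIRST(S) = {ε, h}.
FIRST(H): from H→S S a we get {a, h}; from H→a d K we get {a}; from H→ε we get {ε}. So FIRST(H) = {ε, a, h}.
FIRST(K): from K→H we get {ε, a, h}; from K→d d a we get {d}; from K→ε we get {ε}. So FIRST(K) = {ε, a, d, h}.
FOLLOW(S) includes $ since S is the start symbol.
FOLLOW(S): in H→S S a (occurrence 1), S is followed by S a with FIRST {a, h}; in H→S S a (occurrence 2), S is followed by a with FIRST {a}. Thus FOLLOW(S) = {$, a, h}.
FOLLOW(K): in S→h K, the suffix after K is empty, so FOLLOW(K) ⊇ FOLLOW(S) = {$, a, h}; in H→a d K, the suffix after K is empty, so FOLLOW(K) ⊇ FOLLOW(H) = {$, a, h}. Thus FOLLOW(K) = {$, a, h}.
FOLLOW(H): in K→H, the suffix after H is empty, so FOLLOW(H) ⊇ FOLLOW(K) = {$, a, h}. Thus FOLLOW(H) = {$, a, h}.

{$, a, h}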